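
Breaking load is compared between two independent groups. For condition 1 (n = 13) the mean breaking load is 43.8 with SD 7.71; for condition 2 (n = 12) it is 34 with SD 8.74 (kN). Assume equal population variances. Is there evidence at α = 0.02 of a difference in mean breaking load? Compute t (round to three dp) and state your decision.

Let group 1 = condition 1, group 2 = condition 2. H0: μ_1 = μ_2; H1: μ_1 ≠ μ_2 (two-sample pooled-variance t-test, two-sided).
s_p² = [(13−1)·7.71² + (12−1)·8.74²]/(13+12−2) = 67.5475
t = (43.8 − 34)/√[67.5475·(1/13 + 1/12)] = 2.979
df = n₁ + n₂ − 2 = 23
Two-sided p-value ≈ 0.007
Since p ≈ 0.007 < α = 0.02, reject H0; the data support H1.

t = 2.979; reject H0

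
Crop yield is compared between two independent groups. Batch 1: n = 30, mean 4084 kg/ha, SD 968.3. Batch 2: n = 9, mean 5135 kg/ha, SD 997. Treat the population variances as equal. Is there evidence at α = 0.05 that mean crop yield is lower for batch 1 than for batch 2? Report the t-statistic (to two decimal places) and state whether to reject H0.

Let group 1 = batch 1, group 2 = batch 2. H0: μ_1 = μ_2; H1: μ_1 < μ_2 (two-sample pooled-variance t-test, left-tailed).
s_p² = [(30−1)·968.3² + (9−1)·997²]/(30+9−2) = 949800
t = (4084 − 5135)/√[949800·(1/30 + 1/9)] = -2.84
df = n₁ + n₂ − 2 = 37
p-value = P(T ≤ -2.84) ≈ 0.004
Since p ≈ 0.004 < α = 0.05, reject H0; the data support H1.

t = -2.84; reject H0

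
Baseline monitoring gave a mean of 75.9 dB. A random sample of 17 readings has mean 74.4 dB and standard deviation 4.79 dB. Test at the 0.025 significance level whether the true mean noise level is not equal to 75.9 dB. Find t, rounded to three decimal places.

H0: μ = 75.9; H1: μ ≠ 75.9 (one-sample t-test, two-sided).
t = (x̄ − μ₀)/(s/√n) = (74.4 − 75.9)/(4.79/√17) = -1.291
df = n − 1 = 16
Two-sided p-value ≈ 0.2150
Since p ≈ 0.2150 > α = 0.025, fail to reject H0; the data do not provide sufficient evidence against H0.

-1.291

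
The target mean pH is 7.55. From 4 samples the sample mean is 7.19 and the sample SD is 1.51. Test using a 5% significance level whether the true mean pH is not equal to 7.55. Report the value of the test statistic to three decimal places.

H0: μ = 7.55; H1: μ ≠ 7.55 (one-sample t-test, two-sided).
t = (x̄ − μ₀)/(s/√n) = (7.19 − 7.55)/(1.51/√4) = -0.477
df = n − 1 = 3
Two-sided p-value ≈ 0.666
Since p ≈ 0.666 > α = 0.05, fail to reject H0; the data do not provide sufficient evidence against H0.

-0.477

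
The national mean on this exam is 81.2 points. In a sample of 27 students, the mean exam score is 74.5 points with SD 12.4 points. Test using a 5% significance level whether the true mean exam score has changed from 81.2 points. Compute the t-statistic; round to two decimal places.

H0: μ = 81.2; H1: μ ≠ 81.2 (one-sample t-test, two-sided).
t = (x̄ − μ₀)/(s/√n) = (74.5 − 81.2)/(12.4/√27) = -2.81
df = n − 1 = 26
Two-sided p-value ≈ 0.009
Since p ≈ 0.009 < α = 0.05, reject H0; the evidence is statistically significant.

-2.81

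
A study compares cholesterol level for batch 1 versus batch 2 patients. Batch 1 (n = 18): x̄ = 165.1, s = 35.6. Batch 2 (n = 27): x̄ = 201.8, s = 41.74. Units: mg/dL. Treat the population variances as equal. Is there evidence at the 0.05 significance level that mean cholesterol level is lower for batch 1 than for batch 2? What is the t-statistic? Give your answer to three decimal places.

Let group 1 = batch 1, group 2 = batch 2. H0: μ_1 = μ_2; H1: μ_1 < μ_2 (two-sample pooled-variance t-test, left-tailed).
s_p² = [(18−1)·35.6² + (27−1)·41.74²]/(18+27−2) = 1554.49
t = (165.1 − 201.8)/√[1554.49·(1/18 + 1/27)] = -3.059
df = n₁ + n₂ − 2 = 43
p-value = P(T ≤ -3.059) ≈ 0.002
Since p ≈ 0.002 < α = 0.05, reject H0; the data support H1.

-3.059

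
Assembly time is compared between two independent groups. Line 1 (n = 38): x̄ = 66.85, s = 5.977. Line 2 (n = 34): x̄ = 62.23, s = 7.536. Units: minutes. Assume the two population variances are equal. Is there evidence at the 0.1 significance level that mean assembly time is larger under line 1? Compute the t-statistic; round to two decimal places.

2.90

Let group 1 = line 1, group 2 = line 2. H0: μ_1 = μ_2; H1: μ_1 > μ_2 (two-sample pooled-variance t-test, right-tailed).
s_p² = [(38−1)·5.977² + (34−1)·7.536²]/(38+34−2) = 45.656
t = (66.85 − 62.23)/√[45.656·(1/38 + 1/34)] = 2.90
df = n₁ + n₂ − 2 = 70
p-value = P(T ≥ 2.90) ≈ 0.003
Since p ≈ 0.003 < α = 0.1, reject H0; the evidence is statistically significant.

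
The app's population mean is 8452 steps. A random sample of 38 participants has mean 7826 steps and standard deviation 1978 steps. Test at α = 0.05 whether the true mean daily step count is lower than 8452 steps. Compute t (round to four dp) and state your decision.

t = -1.9509; reject H0

H0: μ = 8452; H1: μ < 8452 (one-sample t-test, left-tailed).
t = (x̄ − μ₀)/(s/√n) = (7826 − 8452)/(1978/√38) = -1.9509
df = n − 1 = 37
p-value = P(T ≤ -1.9509) ≈ 0.029
Since p ≈ 0.029 < α = 0.05, reject H0; the data support H1.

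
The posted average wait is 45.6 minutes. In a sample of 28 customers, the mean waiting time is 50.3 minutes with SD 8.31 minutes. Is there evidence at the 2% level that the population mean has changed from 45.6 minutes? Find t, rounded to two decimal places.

H0: μ = 45.6; H1: μ ≠ 45.6 (one-sample t-test, two-sided).
t = (x̄ − μ₀)/(s/√n) = (50.3 − 45.6)/(8.31/√28) = 2.99
df = n − 1 = 27
Two-sided p-value ≈ 0.0058
Since p ≈ 0.0058 < α = 0.02, reject H0; the evidence is statistically significant.

2.99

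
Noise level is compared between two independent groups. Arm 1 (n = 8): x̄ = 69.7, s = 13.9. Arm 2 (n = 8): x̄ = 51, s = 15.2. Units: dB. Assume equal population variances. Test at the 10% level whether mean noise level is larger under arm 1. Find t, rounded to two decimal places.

Let group 1 = arm 1, group 2 = arm 2. H0: μ_1 = μ_2; H1: μ_1 > μ_2 (two-sample pooled-variance t-test, right-tailed).
s_p² = [(8−1)·13.9² + (8−1)·15.2²]/(8+8−2) = 212.125
t = (69.7 − 51)/√[212.125·(1/8 + 1/8)] = 2.57
df = n₁ + n₂ − 2 = 14
p-value = P(T ≥ 2.57) ≈ 0.0112
Since p ≈ 0.0112 < α = 0.1, reject H0; the data support H1.

2.57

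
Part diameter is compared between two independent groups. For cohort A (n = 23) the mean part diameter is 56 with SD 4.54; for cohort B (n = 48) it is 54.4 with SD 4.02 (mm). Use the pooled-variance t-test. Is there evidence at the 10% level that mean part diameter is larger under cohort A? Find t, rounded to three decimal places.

1.505

Let group 1 = cohort A, group 2 = cohort B. H0: μ_1 = μ_2; H1: μ_1 > μ_2 (two-sample pooled-variance t-test, right-tailed).
s_p² = [(23−1)·4.54² + (48−1)·4.02²]/(23+48−2) = 17.5796
t = (56 − 54.4)/√[17.5796·(1/23 + 1/48)] = 1.505
df = n₁ + n₂ − 2 = 69
p-value = P(T ≥ 1.505) ≈ 0.0685
Since p ≈ 0.0685 < α = 0.1, reject H0; the evidence is statistically significant.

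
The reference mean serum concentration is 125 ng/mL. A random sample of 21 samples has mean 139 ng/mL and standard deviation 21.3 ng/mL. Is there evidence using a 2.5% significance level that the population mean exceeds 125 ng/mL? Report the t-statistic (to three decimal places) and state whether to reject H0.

t = 3.012; reject H0

H0: μ = 125; H1: μ > 125 (one-sample t-test, right-tailed).
t = (x̄ − μ₀)/(s/√n) = (139 − 125)/(21.3/√21) = 3.012
df = n − 1 = 20
p-value = P(T ≥ 3.012) ≈ 0.0034
Since p ≈ 0.0034 < α = 0.025, reject H0; the evidence is statistically significant.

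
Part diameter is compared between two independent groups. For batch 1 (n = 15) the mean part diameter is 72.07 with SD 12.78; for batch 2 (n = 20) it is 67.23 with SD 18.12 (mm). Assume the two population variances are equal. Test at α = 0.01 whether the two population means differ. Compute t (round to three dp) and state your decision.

Let group 1 = batch 1, group 2 = batch 2. H0: μ_1 = μ_2; H1: μ_1 ≠ μ_2 (two-sample pooled-variance t-test, two-sided).
s_p² = [(15−1)·12.78² + (20−1)·18.12²]/(15+20−2) = 258.332
t = (72.07 − 67.23)/√[258.332·(1/15 + 1/20)] = 0.882
df = n₁ + n₂ − 2 = 33
Two-sided p-value ≈ 0.384
Since p ≈ 0.384 > α = 0.01, fail to reject H0; the data do not provide sufficient evidence against H0.

t = 0.882; fail to reject H0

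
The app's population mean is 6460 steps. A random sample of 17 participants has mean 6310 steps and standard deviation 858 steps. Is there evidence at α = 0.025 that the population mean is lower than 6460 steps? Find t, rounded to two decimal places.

H0: μ = 6460; H1: μ < 6460 (one-sample t-test, left-tailed).
t = (x̄ − μ₀)/(s/√n) = (6310 − 6460)/(858/√17) = -0.72
df = n − 1 = 16
p-value = P(T ≤ -0.72) ≈ 0.2407
Since p ≈ 0.2407 > α = 0.025, fail to reject H0; the evidence is not statistically significant.

-0.72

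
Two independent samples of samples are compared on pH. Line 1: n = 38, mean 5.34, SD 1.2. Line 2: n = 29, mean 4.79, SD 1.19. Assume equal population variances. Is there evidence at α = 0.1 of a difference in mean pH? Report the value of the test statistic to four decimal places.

Let group 1 = line 1, group 2 = line 2. H0: μ_1 = μ_2; H1: μ_1 ≠ μ_2 (two-sample pooled-variance t-test, two-sided).
s_p² = [(38−1)·1.2² + (29−1)·1.19²]/(38+29−2) = 1.4297
t = (5.34 − 4.79)/√[1.4297·(1/38 + 1/29)] = 1.8655
df = n₁ + n₂ − 2 = 65
Two-sided p-value ≈ 0.067
Since p ≈ 0.067 < α = 0.1, reject H0; the evidence is statistically significant.

1.8655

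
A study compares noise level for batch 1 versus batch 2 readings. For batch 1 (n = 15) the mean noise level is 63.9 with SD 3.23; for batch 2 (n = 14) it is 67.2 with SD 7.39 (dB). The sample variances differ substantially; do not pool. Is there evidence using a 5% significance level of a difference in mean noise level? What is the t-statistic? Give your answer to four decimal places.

Let group 1 = batch 1, group 2 = batch 2. H0: μ_1 = μ_2; H1: μ_1 ≠ μ_2 (Welch's two-sample t-test, two-sided).
t = (x̄_1 − x̄_2)/√(s_1²/n_1 + s_2²/n_2) = (63.9 − 67.2)/√(3.23²/15 + 7.39²/14) = -1.5392
Welch–Satterthwaite df ≈ 17.53
Two-sided p-value ≈ 0.142
Since p ≈ 0.142 > α = 0.05, fail to reject H0; the evidence is not statistically significant.

-1.5392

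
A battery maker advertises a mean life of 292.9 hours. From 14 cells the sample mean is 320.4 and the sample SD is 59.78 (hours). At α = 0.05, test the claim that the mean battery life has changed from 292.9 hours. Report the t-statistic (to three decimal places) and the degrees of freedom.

t = 1.721, df = 13

H0: μ = 292.9; H1: μ ≠ 292.9 (one-sample t-test, two-sided).
t = (x̄ − μ₀)/(s/√n) = (320.4 − 292.9)/(59.78/√14) = 1.721
df = n − 1 = 13
Two-sided p-value ≈ 0.1089
Since p ≈ 0.1089 > α = 0.05, fail to reject H0; the data do not provide sufficient evidence against H0.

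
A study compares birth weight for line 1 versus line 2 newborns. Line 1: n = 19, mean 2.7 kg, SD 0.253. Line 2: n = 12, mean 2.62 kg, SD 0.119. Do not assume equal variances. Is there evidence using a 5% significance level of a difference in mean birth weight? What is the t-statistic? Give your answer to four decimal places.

1.1861

Let group 1 = line 1, group 2 = line 2. H0: μ_1 = μ_2; H1: μ_1 ≠ μ_2 (Welch's two-sample t-test, two-sided).
t = (x̄_1 − x̄_2)/√(s_1²/n_1 + s_2²/n_2) = (2.7 − 2.62)/√(0.253²/19 + 0.119²/12) = 1.1861
Welch–Satterthwaite df ≈ 27.33
Two-sided p-value ≈ 0.246
Since p ≈ 0.246 > α = 0.05, fail to reject H0; the data do not provide sufficient evidence against H0.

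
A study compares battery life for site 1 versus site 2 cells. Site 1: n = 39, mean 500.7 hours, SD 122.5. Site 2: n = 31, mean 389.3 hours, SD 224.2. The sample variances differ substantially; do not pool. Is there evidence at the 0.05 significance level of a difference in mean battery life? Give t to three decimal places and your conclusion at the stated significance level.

t = 2.487; reject H0

Let group 1 = site 1, group 2 = site 2. H0: μ_1 = μ_2; H1: μ_1 ≠ μ_2 (Welch's two-sample t-test, two-sided).
t = (x̄_1 − x̄_2)/√(s_1²/n_1 + s_2²/n_2) = (500.7 − 389.3)/√(122.5²/39 + 224.2²/31) = 2.487
Welch–Satterthwaite df ≈ 43.97
Two-sided p-value ≈ 0.017
Since p ≈ 0.017 < α = 0.05, reject H0; the data support H1.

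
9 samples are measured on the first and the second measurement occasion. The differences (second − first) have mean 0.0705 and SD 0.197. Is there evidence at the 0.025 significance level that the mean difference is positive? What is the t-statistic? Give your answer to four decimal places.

1.0736

H0: μ_d = 0; H1: μ_d > 0 (paired t-test on the differences, right-tailed).
t = d̄/(s_d/√n) = 0.0705/(0.197/√9) = 1.0736
df = n − 1 = 8
p-value = P(T ≥ 1.0736) ≈ 0.1572
Since p ≈ 0.1572 > α = 0.025, fail to reject H0; the evidence is not statistically significant.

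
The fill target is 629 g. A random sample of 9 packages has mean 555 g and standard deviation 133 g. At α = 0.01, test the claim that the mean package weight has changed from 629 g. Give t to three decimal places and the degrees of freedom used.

H0: μ = 629; H1: μ ≠ 629 (one-sample t-test, two-sided).
t = (x̄ − μ₀)/(s/√n) = (555 − 629)/(133/√9) = -1.669
df = n − 1 = 8
Two-sided p-value ≈ 0.1336
Since p ≈ 0.1336 > α = 0.01, fail to reject H0; the evidence is not statistically significant.

t = -1.669, df = 8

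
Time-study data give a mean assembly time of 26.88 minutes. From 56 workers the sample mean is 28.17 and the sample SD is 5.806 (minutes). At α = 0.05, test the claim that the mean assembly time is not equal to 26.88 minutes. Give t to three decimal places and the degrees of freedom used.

H0: μ = 26.88; H1: μ ≠ 26.88 (one-sample t-test, two-sided).
t = (x̄ − μ₀)/(s/√n) = (28.17 − 26.88)/(5.806/√56) = 1.663
df = n − 1 = 55
Two-sided p-value ≈ 0.1021
Since p ≈ 0.1021 > α = 0.05, fail to reject H0; the evidence is not statistically significant.

t = 1.663, df = 55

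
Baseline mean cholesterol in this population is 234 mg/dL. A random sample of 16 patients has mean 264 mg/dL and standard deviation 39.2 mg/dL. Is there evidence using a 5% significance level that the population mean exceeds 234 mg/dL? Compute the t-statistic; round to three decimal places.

3.061

H0: μ = 234; H1: μ > 234 (one-sample t-test, right-tailed).
t = (x̄ − μ₀)/(s/√n) = (264 − 234)/(39.2/√16) = 3.061
df = n − 1 = 15
p-value = P(T ≥ 3.061) ≈ 0.0040
Since p ≈ 0.0040 < α = 0.05, reject H0; the data support H1.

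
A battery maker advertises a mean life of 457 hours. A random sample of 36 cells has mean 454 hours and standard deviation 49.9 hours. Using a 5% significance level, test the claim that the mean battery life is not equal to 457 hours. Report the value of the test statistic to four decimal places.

-0.3607

H0: μ = 457; H1: μ ≠ 457 (one-sample t-test, two-sided).
t = (x̄ − μ₀)/(s/√n) = (454 − 457)/(49.9/√36) = -0.3607
df = n − 1 = 35
Two-sided p-value ≈ 0.7205
Since p ≈ 0.7205 > α = 0.05, fail to reject H0; the evidence is not statistically significant.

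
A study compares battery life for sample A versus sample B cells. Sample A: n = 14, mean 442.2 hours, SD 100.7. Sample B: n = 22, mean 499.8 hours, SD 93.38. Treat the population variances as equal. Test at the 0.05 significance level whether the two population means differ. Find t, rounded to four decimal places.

-1.7505

Let group 1 = sample A, group 2 = sample B. H0: μ_1 = μ_2; H1: μ_1 ≠ μ_2 (two-sample pooled-variance t-test, two-sided).
s_p² = [(14−1)·100.7² + (22−1)·93.38²]/(14+22−2) = 9263.02
t = (442.2 − 499.8)/√[9263.02·(1/14 + 1/22)] = -1.7505
df = n₁ + n₂ − 2 = 34
Two-sided p-value ≈ 0.0890
Since p ≈ 0.0890 > α = 0.05, fail to reject H0; the evidence is not statistically significant.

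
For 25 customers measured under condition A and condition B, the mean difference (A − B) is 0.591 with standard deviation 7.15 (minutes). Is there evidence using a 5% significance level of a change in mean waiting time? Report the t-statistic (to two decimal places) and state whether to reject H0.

H0: μ_d = 0; H1: μ_d ≠ 0 (paired t-test on the differences, two-sided).
t = d̄/(s_d/√n) = 0.591/(7.15/√25) = 0.41
df = n − 1 = 24
Two-sided p-value ≈ 0.683
Since p ≈ 0.683 > α = 0.05, fail to reject H0; the data do not provide sufficient evidence against H0.

t = 0.41; fail to reject H0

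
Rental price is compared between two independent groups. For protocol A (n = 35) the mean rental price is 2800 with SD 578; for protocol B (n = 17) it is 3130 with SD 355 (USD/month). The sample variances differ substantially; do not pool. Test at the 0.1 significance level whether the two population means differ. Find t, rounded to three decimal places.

Let group 1 = protocol A, group 2 = protocol B. H0: μ_1 = μ_2; H1: μ_1 ≠ μ_2 (Welch's two-sample t-test, two-sided).
t = (x̄_1 − x̄_2)/√(s_1²/n_1 + s_2²/n_2) = (2800 − 3130)/√(578²/35 + 355²/17) = -2.534
Welch–Satterthwaite df ≈ 47.03
Two-sided p-value ≈ 0.015
Since p ≈ 0.015 < α = 0.1, reject H0; the data support H1.

-2.534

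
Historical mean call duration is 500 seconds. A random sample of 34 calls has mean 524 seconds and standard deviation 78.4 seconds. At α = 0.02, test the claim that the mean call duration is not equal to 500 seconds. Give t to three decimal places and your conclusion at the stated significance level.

t = 1.785; fail to reject H0

H0: μ = 500; H1: μ ≠ 500 (one-sample t-test, two-sided).
t = (x̄ − μ₀)/(s/√n) = (524 − 500)/(78.4/√34) = 1.785
df = n − 1 = 33
Two-sided p-value ≈ 0.0835
Since p ≈ 0.0835 > α = 0.02, fail to reject H0; the data do not provide sufficient evidence against H0.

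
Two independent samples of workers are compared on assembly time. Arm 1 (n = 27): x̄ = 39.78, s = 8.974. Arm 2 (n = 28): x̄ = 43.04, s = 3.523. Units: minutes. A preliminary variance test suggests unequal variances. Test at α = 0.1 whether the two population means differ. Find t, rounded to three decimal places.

Let group 1 = arm 1, group 2 = arm 2. H0: μ_1 = μ_2; H1: μ_1 ≠ μ_2 (Welch's two-sample t-test, two-sided).
t = (x̄_1 − x̄_2)/√(s_1²/n_1 + s_2²/n_2) = (39.78 − 43.04)/√(8.974²/27 + 3.523²/28) = -1.761
Welch–Satterthwaite df ≈ 33.59
Two-sided p-value ≈ 0.087
Since p ≈ 0.087 < α = 0.1, reject H0; the evidence is statistically significant.

-1.761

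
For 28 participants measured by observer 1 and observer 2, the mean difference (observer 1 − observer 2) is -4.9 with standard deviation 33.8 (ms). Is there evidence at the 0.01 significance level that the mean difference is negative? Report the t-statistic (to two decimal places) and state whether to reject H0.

H0: μ_d = 0; H1: μ_d < 0 (paired t-test on the differences, left-tailed).
t = d̄/(s_d/√n) = -4.9/(33.8/√28) = -0.77
df = n − 1 = 27
p-value = P(T ≤ -0.77) ≈ 0.2248
Since p ≈ 0.2248 > α = 0.01, fail to reject H0; the data do not provide sufficient evidence against H0.

t = -0.77; fail to reject H0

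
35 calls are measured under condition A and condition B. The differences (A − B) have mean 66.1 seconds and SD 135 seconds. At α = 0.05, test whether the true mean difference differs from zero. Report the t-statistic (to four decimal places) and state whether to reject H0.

H0: μ_d = 0; H1: μ_d ≠ 0 (paired t-test on the differences, two-sided).
t = d̄/(s_d/√n) = 66.1/(135/√35) = 2.8967
df = n − 1 = 34
Two-sided p-value ≈ 0.007
Since p ≈ 0.007 < α = 0.05, reject H0; the data support H1.

t = 2.8967; reject H0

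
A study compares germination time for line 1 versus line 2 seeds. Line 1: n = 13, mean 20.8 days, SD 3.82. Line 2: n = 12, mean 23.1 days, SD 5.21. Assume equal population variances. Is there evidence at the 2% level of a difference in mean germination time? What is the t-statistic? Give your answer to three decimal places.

Let group 1 = line 1, group 2 = line 2. H0: μ_1 = μ_2; H1: μ_1 ≠ μ_2 (two-sample pooled-variance t-test, two-sided).
s_p² = [(13−1)·3.82² + (12−1)·5.21²]/(13+12−2) = 20.5954
t = (20.8 − 23.1)/√[20.5954·(1/13 + 1/12)] = -1.266
df = n₁ + n₂ − 2 = 23
Two-sided p-value ≈ 0.2182
Since p ≈ 0.2182 > α = 0.02, fail to reject H0; the evidence is not statistically significant.

-1.266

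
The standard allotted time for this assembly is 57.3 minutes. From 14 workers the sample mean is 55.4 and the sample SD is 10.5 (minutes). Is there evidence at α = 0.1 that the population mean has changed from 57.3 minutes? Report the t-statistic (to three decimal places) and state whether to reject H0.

H0: μ = 57.3; H1: μ ≠ 57.3 (one-sample t-test, two-sided).
t = (x̄ − μ₀)/(s/√n) = (55.4 − 57.3)/(10.5/√14) = -0.677
df = n − 1 = 13
Two-sided p-value ≈ 0.510
Since p ≈ 0.510 > α = 0.1, fail to reject H0; the data do not provide sufficient evidence against H0.

t = -0.677; fail to reject H0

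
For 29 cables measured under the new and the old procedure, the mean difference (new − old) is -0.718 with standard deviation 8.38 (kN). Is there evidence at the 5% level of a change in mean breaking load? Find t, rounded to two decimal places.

-0.46

H0: μ_d = 0; H1: μ_d ≠ 0 (paired t-test on the differences, two-sided).
t = d̄/(s_d/√n) = -0.718/(8.38/√29) = -0.46
df = n − 1 = 28
Two-sided p-value ≈ 0.648
Since p ≈ 0.648 > α = 0.05, fail to reject H0; the evidence is not statistically significant.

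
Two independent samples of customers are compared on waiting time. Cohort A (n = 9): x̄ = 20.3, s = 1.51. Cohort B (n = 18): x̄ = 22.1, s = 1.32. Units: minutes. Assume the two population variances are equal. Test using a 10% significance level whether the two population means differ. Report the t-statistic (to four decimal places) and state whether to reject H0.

t = -3.1866; reject H0

Let group 1 = cohort A, group 2 = cohort B. H0: μ_1 = μ_2; H1: μ_1 ≠ μ_2 (two-sample pooled-variance t-test, two-sided).
s_p² = [(9−1)·1.51² + (18−1)·1.32²]/(9+18−2) = 1.91446
t = (20.3 − 22.1)/√[1.91446·(1/9 + 1/18)] = -3.1866
df = n₁ + n₂ − 2 = 25
Two-sided p-value ≈ 0.004
Since p ≈ 0.004 < α = 0.1, reject H0; the data support H1.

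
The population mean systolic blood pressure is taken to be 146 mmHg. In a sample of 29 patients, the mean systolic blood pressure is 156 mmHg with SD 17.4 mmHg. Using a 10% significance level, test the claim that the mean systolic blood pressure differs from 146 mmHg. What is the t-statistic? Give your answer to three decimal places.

3.095

H0: μ = 146; H1: μ ≠ 146 (one-sample t-test, two-sided).
t = (x̄ − μ₀)/(s/√n) = (156 − 146)/(17.4/√29) = 3.095
df = n − 1 = 28
Two-sided p-value ≈ 0.004
Since p ≈ 0.004 < α = 0.1, reject H0; the data support H1.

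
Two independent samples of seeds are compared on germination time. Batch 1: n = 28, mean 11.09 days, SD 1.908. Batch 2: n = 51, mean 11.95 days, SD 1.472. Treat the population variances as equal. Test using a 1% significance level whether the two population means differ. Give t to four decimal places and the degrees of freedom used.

t = -2.2320, df = 77

Let group 1 = batch 1, group 2 = batch 2. H0: μ_1 = μ_2; H1: μ_1 ≠ μ_2 (two-sample pooled-variance t-test, two-sided).
s_p² = [(28−1)·1.908² + (51−1)·1.472²]/(28+51−2) = 2.68353
t = (11.09 − 11.95)/√[2.68353·(1/28 + 1/51)] = -2.2320
df = n₁ + n₂ − 2 = 77
Two-sided p-value ≈ 0.029
Since p ≈ 0.029 > α = 0.01, fail to reject H0; the evidence is not statistically significant.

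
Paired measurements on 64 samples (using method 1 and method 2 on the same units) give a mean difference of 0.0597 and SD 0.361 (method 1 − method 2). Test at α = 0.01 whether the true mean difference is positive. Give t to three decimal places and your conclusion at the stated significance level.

t = 1.323; fail to reject H0

H0: μ_d = 0; H1: μ_d > 0 (paired t-test on the differences, right-tailed).
t = d̄/(s_d/√n) = 0.0597/(0.361/√64) = 1.323
df = n − 1 = 63
p-value = P(T ≥ 1.323) ≈ 0.095
Since p ≈ 0.095 > α = 0.01, fail to reject H0; the evidence is not statistically significant.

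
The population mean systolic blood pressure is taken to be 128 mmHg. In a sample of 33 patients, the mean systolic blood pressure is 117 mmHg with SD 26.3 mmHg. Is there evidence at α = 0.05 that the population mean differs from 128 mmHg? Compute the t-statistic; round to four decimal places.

-2.4027

H0: μ = 128; H1: μ ≠ 128 (one-sample t-test, two-sided).
t = (x̄ − μ₀)/(s/√n) = (117 − 128)/(26.3/√33) = -2.4027
df = n − 1 = 32
Two-sided p-value ≈ 0.0222
Since p ≈ 0.0222 < α = 0.05, reject H0; the data support H1.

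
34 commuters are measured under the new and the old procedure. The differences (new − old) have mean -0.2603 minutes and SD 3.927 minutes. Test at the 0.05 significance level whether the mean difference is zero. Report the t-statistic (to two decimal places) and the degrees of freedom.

t = -0.39, df = 33

H0: μ_d = 0; H1: μ_d ≠ 0 (paired t-test on the differences, two-sided).
t = d̄/(s_d/√n) = -0.2603/(3.927/√34) = -0.39
df = n − 1 = 33
Two-sided p-value ≈ 0.7016
Since p ≈ 0.7016 > α = 0.05, fail to reject H0; the data do not provide sufficient evidence against H0.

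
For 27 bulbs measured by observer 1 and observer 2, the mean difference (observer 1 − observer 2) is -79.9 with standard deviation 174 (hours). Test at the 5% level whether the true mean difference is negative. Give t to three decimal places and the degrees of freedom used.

H0: μ_d = 0; H1: μ_d < 0 (paired t-test on the differences, left-tailed).
t = d̄/(s_d/√n) = -79.9/(174/√27) = -2.386
df = n − 1 = 26
p-value = P(T ≤ -2.386) ≈ 0.012
Since p ≈ 0.012 < α = 0.05, reject H0; the evidence is statistically significant.

t = -2.386, df = 26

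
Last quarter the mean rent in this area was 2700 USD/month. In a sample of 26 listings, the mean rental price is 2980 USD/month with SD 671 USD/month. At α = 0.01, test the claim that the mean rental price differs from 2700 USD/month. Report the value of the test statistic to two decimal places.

H0: μ = 2700; H1: μ ≠ 2700 (one-sample t-test, two-sided).
t = (x̄ − μ₀)/(s/√n) = (2980 − 2700)/(671/√26) = 2.13
df = n − 1 = 25
Two-sided p-value ≈ 0.043
Since p ≈ 0.043 > α = 0.01, fail to reject H0; the evidence is not statistically significant.

2.13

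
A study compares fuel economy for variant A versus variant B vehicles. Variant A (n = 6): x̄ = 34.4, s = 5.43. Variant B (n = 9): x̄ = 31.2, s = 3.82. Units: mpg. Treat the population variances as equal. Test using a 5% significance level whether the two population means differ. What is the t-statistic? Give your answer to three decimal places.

1.347

Let group 1 = variant A, group 2 = variant B. H0: μ_1 = μ_2; H1: μ_1 ≠ μ_2 (two-sample pooled-variance t-test, two-sided).
s_p² = [(6−1)·5.43² + (9−1)·3.82²]/(6+9−2) = 20.3203
t = (34.4 − 31.2)/√[20.3203·(1/6 + 1/9)] = 1.347
df = n₁ + n₂ − 2 = 13
Two-sided p-value ≈ 0.2010
Since p ≈ 0.2010 > α = 0.05, fail to reject H0; the evidence is not statistically significant.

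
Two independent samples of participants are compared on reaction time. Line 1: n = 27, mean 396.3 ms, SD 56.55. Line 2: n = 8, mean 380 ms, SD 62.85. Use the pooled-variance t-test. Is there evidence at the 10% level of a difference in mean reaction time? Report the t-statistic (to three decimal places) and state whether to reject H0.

t = 0.699; fail to reject H0

Let group 1 = line 1, group 2 = line 2. H0: μ_1 = μ_2; H1: μ_1 ≠ μ_2 (two-sample pooled-variance t-test, two-sided).
s_p² = [(27−1)·56.55² + (8−1)·62.85²]/(27+8−2) = 3357.46
t = (396.3 − 380)/√[3357.46·(1/27 + 1/8)] = 0.699
df = n₁ + n₂ − 2 = 33
Two-sided p-value ≈ 0.490
Since p ≈ 0.490 > α = 0.1, fail to reject H0; the data do not provide sufficient evidence against H0.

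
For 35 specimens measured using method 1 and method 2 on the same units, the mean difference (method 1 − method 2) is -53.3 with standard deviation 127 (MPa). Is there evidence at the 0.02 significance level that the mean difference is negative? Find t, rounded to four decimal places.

-2.4829

H0: μ_d = 0; H1: μ_d < 0 (paired t-test on the differences, left-tailed).
t = d̄/(s_d/√n) = -53.3/(127/√35) = -2.4829
df = n − 1 = 34
p-value = P(T ≤ -2.4829) ≈ 0.009
Since p ≈ 0.009 < α = 0.02, reject H0; the evidence is statistically significant.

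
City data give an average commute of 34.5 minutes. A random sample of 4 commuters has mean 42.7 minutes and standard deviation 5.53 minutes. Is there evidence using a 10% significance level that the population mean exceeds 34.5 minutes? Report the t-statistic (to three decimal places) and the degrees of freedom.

H0: μ = 34.5; H1: μ > 34.5 (one-sample t-test, right-tailed).
t = (x̄ − μ₀)/(s/√n) = (42.7 − 34.5)/(5.53/√4) = 2.966
df = n − 1 = 3
p-value = P(T ≥ 2.966) ≈ 0.030
Since p ≈ 0.030 < α = 0.1, reject H0; the evidence is statistically significant.

t = 2.966, df = 3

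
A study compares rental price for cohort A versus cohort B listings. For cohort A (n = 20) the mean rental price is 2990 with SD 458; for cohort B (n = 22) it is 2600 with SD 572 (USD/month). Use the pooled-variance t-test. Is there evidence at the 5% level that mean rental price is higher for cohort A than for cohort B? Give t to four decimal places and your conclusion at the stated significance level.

Let group 1 = cohort A, group 2 = cohort B. H0: μ_1 = μ_2; H1: μ_1 > μ_2 (two-sample pooled-variance t-test, right-tailed).
s_p² = [(20−1)·458² + (22−1)·572²]/(20+22−2) = 271410
t = (2990 − 2600)/√[271410·(1/20 + 1/22)] = 2.4230
df = n₁ + n₂ − 2 = 40
p-value = P(T ≥ 2.4230) ≈ 0.0100
Since p ≈ 0.0100 < α = 0.05, reject H0; the data support H1.

t = 2.4230; reject H0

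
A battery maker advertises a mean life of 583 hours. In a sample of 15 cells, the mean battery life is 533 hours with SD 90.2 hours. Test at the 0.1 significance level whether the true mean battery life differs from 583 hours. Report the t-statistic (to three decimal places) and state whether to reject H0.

H0: μ = 583; H1: μ ≠ 583 (one-sample t-test, two-sided).
t = (x̄ − μ₀)/(s/√n) = (533 − 583)/(90.2/√15) = -2.147
df = n − 1 = 14
Two-sided p-value ≈ 0.050
Since p ≈ 0.050 < α = 0.1, reject H0; the data support H1.

t = -2.147; reject H0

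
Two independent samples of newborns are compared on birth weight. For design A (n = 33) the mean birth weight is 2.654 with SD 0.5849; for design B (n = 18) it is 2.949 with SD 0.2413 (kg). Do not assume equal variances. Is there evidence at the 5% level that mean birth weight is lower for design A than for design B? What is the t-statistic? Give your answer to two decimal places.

Let group 1 = design A, group 2 = design B. H0: μ_1 = μ_2; H1: μ_1 < μ_2 (Welch's two-sample t-test, left-tailed).
t = (x̄_1 − x̄_2)/√(s_1²/n_1 + s_2²/n_2) = (2.654 − 2.949)/√(0.5849²/33 + 0.2413²/18) = -2.53
Welch–Satterthwaite df ≈ 46.55
p-value = P(T ≤ -2.53) ≈ 0.007
Since p ≈ 0.007 < α = 0.05, reject H0; the data support H1.

-2.53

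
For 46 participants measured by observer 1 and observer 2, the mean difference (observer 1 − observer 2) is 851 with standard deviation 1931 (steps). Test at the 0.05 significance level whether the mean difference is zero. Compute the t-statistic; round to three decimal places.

2.989

H0: μ_d = 0; H1: μ_d ≠ 0 (paired t-test on the differences, two-sided).
t = d̄/(s_d/√n) = 851/(1931/√46) = 2.989
df = n − 1 = 45
Two-sided p-value ≈ 0.0045
Since p ≈ 0.0045 < α = 0.05, reject H0; the data support H1.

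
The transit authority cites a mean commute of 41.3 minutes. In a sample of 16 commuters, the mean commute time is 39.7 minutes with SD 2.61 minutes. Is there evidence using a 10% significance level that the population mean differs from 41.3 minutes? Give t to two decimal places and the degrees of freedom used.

t = -2.45, df = 15

H0: μ = 41.3; H1: μ ≠ 41.3 (one-sample t-test, two-sided).
t = (x̄ − μ₀)/(s/√n) = (39.7 − 41.3)/(2.61/√16) = -2.45
df = n − 1 = 15
Two-sided p-value ≈ 0.0269
Since p ≈ 0.0269 < α = 0.1, reject H0; the data support H1.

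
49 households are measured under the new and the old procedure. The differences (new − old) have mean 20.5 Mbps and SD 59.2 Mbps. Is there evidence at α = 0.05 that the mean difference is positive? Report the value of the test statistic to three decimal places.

H0: μ_d = 0; H1: μ_d > 0 (paired t-test on the differences, right-tailed).
t = d̄/(s_d/√n) = 20.5/(59.2/√49) = 2.424
df = n − 1 = 48
p-value = P(T ≥ 2.424) ≈ 0.010
Since p ≈ 0.010 < α = 0.05, reject H0; the evidence is statistically significant.

2.424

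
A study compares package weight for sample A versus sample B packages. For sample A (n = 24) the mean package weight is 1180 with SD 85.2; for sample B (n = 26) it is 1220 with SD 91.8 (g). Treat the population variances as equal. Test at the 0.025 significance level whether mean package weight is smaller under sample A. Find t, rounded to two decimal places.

-1.59

Let group 1 = sample A, group 2 = sample B. H0: μ_1 = μ_2; H1: μ_1 < μ_2 (two-sample pooled-variance t-test, left-tailed).
s_p² = [(24−1)·85.2² + (26−1)·91.8²]/(24+26−2) = 7867.48
t = (1180 − 1220)/√[7867.48·(1/24 + 1/26)] = -1.59
df = n₁ + n₂ − 2 = 48
p-value = P(T ≤ -1.59) ≈ 0.0588
Since p ≈ 0.0588 > α = 0.025, fail to reject H0; the evidence is not statistically significant.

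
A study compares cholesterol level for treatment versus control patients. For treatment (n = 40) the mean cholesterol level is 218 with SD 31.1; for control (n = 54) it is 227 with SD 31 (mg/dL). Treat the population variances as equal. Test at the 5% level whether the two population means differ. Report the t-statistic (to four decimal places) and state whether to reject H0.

Let group 1 = treatment, group 2 = control. H0: μ_1 = μ_2; H1: μ_1 ≠ μ_2 (two-sample pooled-variance t-test, two-sided).
s_p² = [(40−1)·31.1² + (54−1)·31²]/(40+54−2) = 963.633
t = (218 − 227)/√[963.633·(1/40 + 1/54)] = -1.3898
df = n₁ + n₂ − 2 = 92
Two-sided p-value ≈ 0.1679
Since p ≈ 0.1679 > α = 0.05, fail to reject H0; the data do not provide sufficient evidence against H0.

t = -1.3898; fail to reject H0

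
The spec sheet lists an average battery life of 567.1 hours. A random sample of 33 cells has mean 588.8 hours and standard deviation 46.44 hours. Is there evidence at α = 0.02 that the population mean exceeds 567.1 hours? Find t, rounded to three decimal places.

H0: μ = 567.1; H1: μ > 567.1 (one-sample t-test, right-tailed).
t = (x̄ − μ₀)/(s/√n) = (588.8 − 567.1)/(46.44/√33) = 2.684
df = n − 1 = 32
p-value = P(T ≥ 2.684) ≈ 0.0057
Since p ≈ 0.0057 < α = 0.02, reject H0; the evidence is statistically significant.

2.684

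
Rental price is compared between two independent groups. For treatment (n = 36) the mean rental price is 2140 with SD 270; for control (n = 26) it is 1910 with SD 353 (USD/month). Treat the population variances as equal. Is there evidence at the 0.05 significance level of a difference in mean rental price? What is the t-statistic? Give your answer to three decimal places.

2.908

Let group 1 = treatment, group 2 = control. H0: μ_1 = μ_2; H1: μ_1 ≠ μ_2 (two-sample pooled-variance t-test, two-sided).
s_p² = [(36−1)·270² + (26−1)·353²]/(36+26−2) = 94445.4
t = (2140 − 1910)/√[94445.4·(1/36 + 1/26)] = 2.908
df = n₁ + n₂ − 2 = 60
Two-sided p-value ≈ 0.005
Since p ≈ 0.005 < α = 0.05, reject H0; the evidence is statistically significant.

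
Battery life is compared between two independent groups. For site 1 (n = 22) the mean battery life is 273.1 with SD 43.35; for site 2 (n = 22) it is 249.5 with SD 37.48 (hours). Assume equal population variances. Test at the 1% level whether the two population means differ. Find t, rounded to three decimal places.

Let group 1 = site 1, group 2 = site 2. H0: μ_1 = μ_2; H1: μ_1 ≠ μ_2 (two-sample pooled-variance t-test, two-sided).
s_p² = [(22−1)·43.35² + (22−1)·37.48²]/(22+22−2) = 1641.99
t = (273.1 − 249.5)/√[1641.99·(1/22 + 1/22)] = 1.932
df = n₁ + n₂ − 2 = 42
Two-sided p-value ≈ 0.0602
Since p ≈ 0.0602 > α = 0.01, fail to reject H0; the data do not provide sufficient evidence against H0.

1.932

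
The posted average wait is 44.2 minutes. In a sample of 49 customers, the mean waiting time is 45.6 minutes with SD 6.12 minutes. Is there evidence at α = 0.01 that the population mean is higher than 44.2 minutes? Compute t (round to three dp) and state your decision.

t = 1.601; fail to reject H0

H0: μ = 44.2; H1: μ > 44.2 (one-sample t-test, right-tailed).
t = (x̄ − μ₀)/(s/√n) = (45.6 − 44.2)/(6.12/√49) = 1.601
df = n − 1 = 48
p-value = P(T ≥ 1.601) ≈ 0.0579
Since p ≈ 0.0579 > α = 0.01, fail to reject H0; the data do not provide sufficient evidence against H0.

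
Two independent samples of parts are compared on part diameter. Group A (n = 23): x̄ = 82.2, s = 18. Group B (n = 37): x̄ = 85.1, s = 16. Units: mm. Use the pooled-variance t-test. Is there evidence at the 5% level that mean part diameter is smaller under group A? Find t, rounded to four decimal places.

-0.6506

Let group 1 = group A, group 2 = group B. H0: μ_1 = μ_2; H1: μ_1 < μ_2 (two-sample pooled-variance t-test, left-tailed).
s_p² = [(23−1)·18² + (37−1)·16²]/(23+37−2) = 281.793
t = (82.2 − 85.1)/√[281.793·(1/23 + 1/37)] = -0.6506
df = n₁ + n₂ − 2 = 58
p-value = P(T ≤ -0.6506) ≈ 0.2589
Since p ≈ 0.2589 > α = 0.05, fail to reject H0; the evidence is not statistically significant.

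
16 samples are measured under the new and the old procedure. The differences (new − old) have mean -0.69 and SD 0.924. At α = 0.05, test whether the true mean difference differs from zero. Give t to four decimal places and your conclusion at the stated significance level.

t = -2.9870; reject H0

H0: μ_d = 0; H1: μ_d ≠ 0 (paired t-test on the differences, two-sided).
t = d̄/(s_d/√n) = -0.69/(0.924/√16) = -2.9870
df = n − 1 = 15
Two-sided p-value ≈ 0.009
Since p ≈ 0.009 < α = 0.05, reject H0; the data support H1.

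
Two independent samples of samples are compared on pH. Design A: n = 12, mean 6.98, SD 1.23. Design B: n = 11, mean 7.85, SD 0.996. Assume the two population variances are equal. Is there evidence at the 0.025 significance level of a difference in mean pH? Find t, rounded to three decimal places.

Let group 1 = design A, group 2 = design B. H0: μ_1 = μ_2; H1: μ_1 ≠ μ_2 (two-sample pooled-variance t-test, two-sided).
s_p² = [(12−1)·1.23² + (11−1)·0.996²]/(12+11−2) = 1.26486
t = (6.98 − 7.85)/√[1.26486·(1/12 + 1/11)] = -1.853
df = n₁ + n₂ − 2 = 21
Two-sided p-value ≈ 0.078
Since p ≈ 0.078 > α = 0.025, fail to reject H0; the data do not provide sufficient evidence against H0.

-1.853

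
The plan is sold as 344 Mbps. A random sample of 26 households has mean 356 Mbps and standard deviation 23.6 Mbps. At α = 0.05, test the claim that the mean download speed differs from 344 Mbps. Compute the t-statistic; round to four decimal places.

H0: μ = 344; H1: μ ≠ 344 (one-sample t-test, two-sided).
t = (x̄ − μ₀)/(s/√n) = (356 − 344)/(23.6/√26) = 2.5927
df = n − 1 = 25
Two-sided p-value ≈ 0.016
Since p ≈ 0.016 < α = 0.05, reject H0; the data support H1.

2.5927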